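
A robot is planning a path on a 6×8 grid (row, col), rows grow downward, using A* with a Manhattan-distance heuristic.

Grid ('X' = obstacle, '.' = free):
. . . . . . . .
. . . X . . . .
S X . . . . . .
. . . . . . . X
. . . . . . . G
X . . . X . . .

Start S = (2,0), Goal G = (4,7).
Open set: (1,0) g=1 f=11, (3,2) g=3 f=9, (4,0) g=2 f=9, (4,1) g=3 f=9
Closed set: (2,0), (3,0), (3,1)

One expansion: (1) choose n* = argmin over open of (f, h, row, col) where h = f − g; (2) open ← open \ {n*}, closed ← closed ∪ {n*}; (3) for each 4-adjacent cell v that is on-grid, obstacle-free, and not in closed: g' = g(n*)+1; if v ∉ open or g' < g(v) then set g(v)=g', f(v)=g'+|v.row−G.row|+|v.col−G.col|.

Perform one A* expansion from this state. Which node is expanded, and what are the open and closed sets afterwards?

step 1: expand (3,2) (f=9, h=6) → closed; open now [(1,0) g=1 f=11, (2,2) g=4 f=11, (3,3) g=4 f=9, (4,0) g=2 f=9, (4,1) g=3 f=9, (4,2) g=4 f=9]

expanded=(3,2); open=[(1,0) g=1 f=11, (2,2) g=4 f=11, (3,3) g=4 f=9, (4,0) g=2 f=9, (4,1) g=3 f=9, (4,2) g=4 f=9]; closed=[(2,0), (3,0), (3,1), (3,2)]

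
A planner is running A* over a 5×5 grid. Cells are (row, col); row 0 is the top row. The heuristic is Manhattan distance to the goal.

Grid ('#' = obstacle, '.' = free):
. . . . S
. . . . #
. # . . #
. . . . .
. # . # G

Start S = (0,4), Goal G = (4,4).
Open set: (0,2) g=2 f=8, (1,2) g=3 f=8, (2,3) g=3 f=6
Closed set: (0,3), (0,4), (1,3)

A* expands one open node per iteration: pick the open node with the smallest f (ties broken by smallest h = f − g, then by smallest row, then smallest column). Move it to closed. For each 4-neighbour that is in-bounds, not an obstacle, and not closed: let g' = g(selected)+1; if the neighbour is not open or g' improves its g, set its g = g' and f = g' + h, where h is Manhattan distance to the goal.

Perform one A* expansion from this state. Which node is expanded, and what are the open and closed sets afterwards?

step 1: expand (2,3) (f=6, h=3) → closed; open now [(0,2) g=2 f=8, (1,2) g=3 f=8, (2,2) g=4 f=8, (3,3) g=4 f=6]

expanded=(2,3); open=[(0,2) g=2 f=8, (1,2) g=3 f=8, (2,2) g=4 f=8, (3,3) g=4 f=6]; closed=[(0,3), (0,4), (1,3), (2,3)]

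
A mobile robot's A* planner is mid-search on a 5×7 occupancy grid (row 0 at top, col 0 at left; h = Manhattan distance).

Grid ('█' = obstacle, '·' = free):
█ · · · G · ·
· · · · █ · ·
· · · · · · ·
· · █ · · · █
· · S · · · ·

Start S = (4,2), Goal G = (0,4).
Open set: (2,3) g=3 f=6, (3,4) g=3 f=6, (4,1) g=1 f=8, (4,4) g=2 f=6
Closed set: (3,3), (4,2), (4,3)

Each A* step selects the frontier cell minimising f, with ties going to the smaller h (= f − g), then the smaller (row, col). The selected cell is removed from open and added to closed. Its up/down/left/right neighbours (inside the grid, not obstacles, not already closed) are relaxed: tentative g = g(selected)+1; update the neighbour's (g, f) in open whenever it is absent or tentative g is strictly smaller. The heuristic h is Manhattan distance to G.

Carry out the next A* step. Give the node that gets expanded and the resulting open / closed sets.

step 1: expand (2,3) (f=6, h=3) → closed; open now [(1,3) g=4 f=6, (2,2) g=4 f=8, (2,4) g=4 f=6, (3,4) g=3 f=6, (4,1) g=1 f=8, (4,4) g=2 f=6]

expanded=(2,3); open=[(1,3) g=4 f=6, (2,2) g=4 f=8, (2,4) g=4 f=6, (3,4) g=3 f=6, (4,1) g=1 f=8, (4,4) g=2 f=6]; closed=[(2,3), (3,3), (4,2), (4,3)]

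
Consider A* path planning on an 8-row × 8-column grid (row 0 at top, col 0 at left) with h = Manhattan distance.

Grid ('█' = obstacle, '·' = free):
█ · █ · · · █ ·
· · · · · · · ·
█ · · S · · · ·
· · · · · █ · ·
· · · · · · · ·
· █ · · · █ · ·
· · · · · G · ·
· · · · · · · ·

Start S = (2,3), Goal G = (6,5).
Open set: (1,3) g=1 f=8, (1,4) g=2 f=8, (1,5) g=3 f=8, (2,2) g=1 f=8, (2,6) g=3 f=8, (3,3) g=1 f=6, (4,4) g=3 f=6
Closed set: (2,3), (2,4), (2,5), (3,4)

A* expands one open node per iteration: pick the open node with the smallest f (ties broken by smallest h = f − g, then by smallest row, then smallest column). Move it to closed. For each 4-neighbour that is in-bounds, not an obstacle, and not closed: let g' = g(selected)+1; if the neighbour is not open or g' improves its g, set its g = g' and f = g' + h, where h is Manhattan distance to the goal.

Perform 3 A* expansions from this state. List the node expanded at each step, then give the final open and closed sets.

order=[(4,4) → (4,5) → (5,4)]; open=[(1,3) g=1 f=8, (1,4) g=2 f=8, (1,5) g=3 f=8, (2,2) g=1 f=8, (2,6) g=3 f=8, (3,3) g=1 f=6, (4,3) g=4 f=8, (4,6) g=5 f=8, (5,3) g=5 f=8, (6,4) g=5 f=6]; closed=[(2,3), (2,4), (2,5), (3,4), (4,4), (4,5), (5,4)]

step 1: expand (4,4) (f=6, h=3) → closed; open now [(1,3) g=1 f=8, (1,4) g=2 f=8, (1,5) g=3 f=8, (2,2) g=1 f=8, (2,6) g=3 f=8, (3,3) g=1 f=6, (4,3) g=4 f=8, (4,5) g=4 f=6, (5,4) g=4 f=6]
step 2: expand (4,5) (f=6, h=2) → closed; open now [(1,3) g=1 f=8, (1,4) g=2 f=8, (1,5) g=3 f=8, (2,2) g=1 f=8, (2,6) g=3 f=8, (3,3) g=1 f=6, (4,3) g=4 f=8, (4,6) g=5 f=8, (5,4) g=4 f=6]
step 3: expand (5,4) (f=6, h=2) → closed; open now [(1,3) g=1 f=8, (1,4) g=2 f=8, (1,5) g=3 f=8, (2,2) g=1 f=8, (2,6) g=3 f=8, (3,3) g=1 f=6, (4,3) g=4 f=8, (4,6) g=5 f=8, (5,3) g=5 f=8, (6,4) g=5 f=6]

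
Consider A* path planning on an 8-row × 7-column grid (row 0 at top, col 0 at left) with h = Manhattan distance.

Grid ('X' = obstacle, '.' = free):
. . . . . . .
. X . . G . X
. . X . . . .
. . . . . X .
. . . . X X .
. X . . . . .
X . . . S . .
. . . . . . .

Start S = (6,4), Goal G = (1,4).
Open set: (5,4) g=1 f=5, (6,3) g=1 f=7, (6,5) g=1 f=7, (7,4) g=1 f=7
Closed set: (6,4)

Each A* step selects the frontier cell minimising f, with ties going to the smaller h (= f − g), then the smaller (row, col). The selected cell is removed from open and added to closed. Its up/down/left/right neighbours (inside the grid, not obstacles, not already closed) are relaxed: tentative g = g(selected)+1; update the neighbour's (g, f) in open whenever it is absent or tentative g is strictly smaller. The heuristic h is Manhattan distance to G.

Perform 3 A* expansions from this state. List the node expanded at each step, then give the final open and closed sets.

order=[(5,4) → (5,3) → (4,3)]; open=[(3,3) g=4 f=7, (4,2) g=4 f=9, (5,2) g=3 f=9, (5,5) g=2 f=7, (6,3) g=1 f=7, (6,5) g=1 f=7, (7,4) g=1 f=7]; closed=[(4,3), (5,3), (5,4), (6,4)]

step 1: expand (5,4) (f=5, h=4) → closed; open now [(5,3) g=2 f=7, (5,5) g=2 f=7, (6,3) g=1 f=7, (6,5) g=1 f=7, (7,4) g=1 f=7]
step 2: expand (5,3) (f=7, h=5) → closed; open now [(4,3) g=3 f=7, (5,2) g=3 f=9, (5,5) g=2 f=7, (6,3) g=1 f=7, (6,5) g=1 f=7, (7,4) g=1 f=7]
step 3: expand (4,3) (f=7, h=4) → closed; open now [(3,3) g=4 f=7, (4,2) g=4 f=9, (5,2) g=3 f=9, (5,5) g=2 f=7, (6,3) g=1 f=7, (6,5) g=1 f=7, (7,4) g=1 f=7]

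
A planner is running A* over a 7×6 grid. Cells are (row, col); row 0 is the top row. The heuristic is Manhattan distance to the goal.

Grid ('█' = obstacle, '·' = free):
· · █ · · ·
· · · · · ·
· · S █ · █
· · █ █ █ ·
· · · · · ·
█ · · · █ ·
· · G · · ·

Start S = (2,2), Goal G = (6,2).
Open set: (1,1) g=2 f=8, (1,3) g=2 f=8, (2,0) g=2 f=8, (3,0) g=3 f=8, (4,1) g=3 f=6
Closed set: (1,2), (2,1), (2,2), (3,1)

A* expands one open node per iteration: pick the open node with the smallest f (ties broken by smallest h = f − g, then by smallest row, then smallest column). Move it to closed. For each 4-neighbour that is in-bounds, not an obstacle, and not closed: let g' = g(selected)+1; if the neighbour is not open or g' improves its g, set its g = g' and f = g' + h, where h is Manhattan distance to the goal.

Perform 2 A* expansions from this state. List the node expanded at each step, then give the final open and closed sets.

order=[(4,1) → (4,2)]; open=[(1,1) g=2 f=8, (1,3) g=2 f=8, (2,0) g=2 f=8, (3,0) g=3 f=8, (4,0) g=4 f=8, (4,3) g=5 f=8, (5,1) g=4 f=6, (5,2) g=5 f=6]; closed=[(1,2), (2,1), (2,2), (3,1), (4,1), (4,2)]

step 1: expand (4,1) (f=6, h=3) → closed; open now [(1,1) g=2 f=8, (1,3) g=2 f=8, (2,0) g=2 f=8, (3,0) g=3 f=8, (4,0) g=4 f=8, (4,2) g=4 f=6, (5,1) g=4 f=6]
step 2: expand (4,2) (f=6, h=2) → closed; open now [(1,1) g=2 f=8, (1,3) g=2 f=8, (2,0) g=2 f=8, (3,0) g=3 f=8, (4,0) g=4 f=8, (4,3) g=5 f=8, (5,1) g=4 f=6, (5,2) g=5 f=6]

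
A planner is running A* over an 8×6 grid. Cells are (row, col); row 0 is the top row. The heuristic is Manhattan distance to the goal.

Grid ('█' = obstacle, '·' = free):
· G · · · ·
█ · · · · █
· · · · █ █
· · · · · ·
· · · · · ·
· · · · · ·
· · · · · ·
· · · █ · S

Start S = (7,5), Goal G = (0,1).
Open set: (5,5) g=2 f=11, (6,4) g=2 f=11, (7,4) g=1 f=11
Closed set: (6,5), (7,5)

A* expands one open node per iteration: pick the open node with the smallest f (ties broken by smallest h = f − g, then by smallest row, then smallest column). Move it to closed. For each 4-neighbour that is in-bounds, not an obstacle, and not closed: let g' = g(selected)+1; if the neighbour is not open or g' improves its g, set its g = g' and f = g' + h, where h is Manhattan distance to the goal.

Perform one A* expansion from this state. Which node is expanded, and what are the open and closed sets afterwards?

step 1: expand (5,5) (f=11, h=9) → closed; open now [(4,5) g=3 f=11, (5,4) g=3 f=11, (6,4) g=2 f=11, (7,4) g=1 f=11]

expanded=(5,5); open=[(4,5) g=3 f=11, (5,4) g=3 f=11, (6,4) g=2 f=11, (7,4) g=1 f=11]; closed=[(5,5), (6,5), (7,5)]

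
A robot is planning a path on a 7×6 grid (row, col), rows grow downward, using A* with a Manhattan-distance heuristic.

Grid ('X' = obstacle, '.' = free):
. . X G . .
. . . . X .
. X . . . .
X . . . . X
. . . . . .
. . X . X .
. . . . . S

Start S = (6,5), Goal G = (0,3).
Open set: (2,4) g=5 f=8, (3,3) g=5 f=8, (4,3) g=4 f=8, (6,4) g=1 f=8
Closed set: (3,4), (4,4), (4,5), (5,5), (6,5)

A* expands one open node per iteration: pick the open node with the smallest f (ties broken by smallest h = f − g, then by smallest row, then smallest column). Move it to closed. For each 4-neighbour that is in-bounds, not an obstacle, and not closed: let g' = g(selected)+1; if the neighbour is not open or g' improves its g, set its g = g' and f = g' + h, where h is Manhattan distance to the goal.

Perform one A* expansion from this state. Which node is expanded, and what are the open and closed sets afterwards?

step 1: expand (2,4) (f=8, h=3) → closed; open now [(2,3) g=6 f=8, (2,5) g=6 f=10, (3,3) g=5 f=8, (4,3) g=4 f=8, (6,4) g=1 f=8]

expanded=(2,4); open=[(2,3) g=6 f=8, (2,5) g=6 f=10, (3,3) g=5 f=8, (4,3) g=4 f=8, (6,4) g=1 f=8]; closed=[(2,4), (3,4), (4,4), (4,5), (5,5), (6,5)]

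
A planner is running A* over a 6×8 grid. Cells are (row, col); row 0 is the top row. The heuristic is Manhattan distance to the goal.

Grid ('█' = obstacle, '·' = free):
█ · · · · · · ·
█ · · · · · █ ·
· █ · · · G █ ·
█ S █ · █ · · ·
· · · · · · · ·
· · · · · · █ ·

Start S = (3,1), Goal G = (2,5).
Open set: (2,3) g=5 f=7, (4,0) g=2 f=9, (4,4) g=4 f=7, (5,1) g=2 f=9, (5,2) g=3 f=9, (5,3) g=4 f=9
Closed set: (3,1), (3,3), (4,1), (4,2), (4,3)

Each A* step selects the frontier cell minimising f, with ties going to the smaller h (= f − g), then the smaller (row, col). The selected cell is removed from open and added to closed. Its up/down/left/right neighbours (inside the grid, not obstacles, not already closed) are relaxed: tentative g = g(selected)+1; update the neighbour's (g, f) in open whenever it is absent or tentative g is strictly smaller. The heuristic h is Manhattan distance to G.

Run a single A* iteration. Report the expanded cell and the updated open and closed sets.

expanded=(2,3); open=[(1,3) g=6 f=9, (2,2) g=6 f=9, (2,4) g=6 f=7, (4,0) g=2 f=9, (4,4) g=4 f=7, (5,1) g=2 f=9, (5,2) g=3 f=9, (5,3) g=4 f=9]; closed=[(2,3), (3,1), (3,3), (4,1), (4,2), (4,3)]

step 1: expand (2,3) (f=7, h=2) → closed; open now [(1,3) g=6 f=9, (2,2) g=6 f=9, (2,4) g=6 f=7, (4,0) g=2 f=9, (4,4) g=4 f=7, (5,1) g=2 f=9, (5,2) g=3 f=9, (5,3) g=4 f=9]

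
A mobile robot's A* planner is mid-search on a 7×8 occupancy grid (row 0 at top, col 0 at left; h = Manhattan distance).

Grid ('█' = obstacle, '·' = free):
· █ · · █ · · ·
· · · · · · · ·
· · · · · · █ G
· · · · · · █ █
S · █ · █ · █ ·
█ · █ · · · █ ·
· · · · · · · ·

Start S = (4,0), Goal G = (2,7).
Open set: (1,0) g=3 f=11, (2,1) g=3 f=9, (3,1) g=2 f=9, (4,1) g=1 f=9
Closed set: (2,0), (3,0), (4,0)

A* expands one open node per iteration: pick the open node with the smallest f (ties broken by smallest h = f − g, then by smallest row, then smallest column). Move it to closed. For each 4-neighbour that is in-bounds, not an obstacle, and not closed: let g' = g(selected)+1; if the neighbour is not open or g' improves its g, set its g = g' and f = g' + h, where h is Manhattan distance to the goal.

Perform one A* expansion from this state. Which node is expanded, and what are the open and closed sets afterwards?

step 1: expand (2,1) (f=9, h=6) → closed; open now [(1,0) g=3 f=11, (1,1) g=4 f=11, (2,2) g=4 f=9, (3,1) g=2 f=9, (4,1) g=1 f=9]

expanded=(2,1); open=[(1,0) g=3 f=11, (1,1) g=4 f=11, (2,2) g=4 f=9, (3,1) g=2 f=9, (4,1) g=1 f=9]; closed=[(2,0), (2,1), (3,0), (4,0)]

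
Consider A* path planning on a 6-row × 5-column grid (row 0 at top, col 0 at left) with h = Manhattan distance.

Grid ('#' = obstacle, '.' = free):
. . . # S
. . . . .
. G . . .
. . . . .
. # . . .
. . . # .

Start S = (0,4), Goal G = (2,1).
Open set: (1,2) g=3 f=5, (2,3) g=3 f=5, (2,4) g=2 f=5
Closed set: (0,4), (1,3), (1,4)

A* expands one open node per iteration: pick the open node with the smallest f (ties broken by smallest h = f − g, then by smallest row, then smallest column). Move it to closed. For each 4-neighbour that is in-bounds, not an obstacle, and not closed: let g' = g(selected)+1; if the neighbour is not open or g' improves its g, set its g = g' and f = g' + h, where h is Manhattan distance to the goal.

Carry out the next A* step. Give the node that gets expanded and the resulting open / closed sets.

expanded=(1,2); open=[(0,2) g=4 f=7, (1,1) g=4 f=5, (2,2) g=4 f=5, (2,3) g=3 f=5, (2,4) g=2 f=5]; closed=[(0,4), (1,2), (1,3), (1,4)]

step 1: expand (1,2) (f=5, h=2) → closed; open now [(0,2) g=4 f=7, (1,1) g=4 f=5, (2,2) g=4 f=5, (2,3) g=3 f=5, (2,4) g=2 f=5]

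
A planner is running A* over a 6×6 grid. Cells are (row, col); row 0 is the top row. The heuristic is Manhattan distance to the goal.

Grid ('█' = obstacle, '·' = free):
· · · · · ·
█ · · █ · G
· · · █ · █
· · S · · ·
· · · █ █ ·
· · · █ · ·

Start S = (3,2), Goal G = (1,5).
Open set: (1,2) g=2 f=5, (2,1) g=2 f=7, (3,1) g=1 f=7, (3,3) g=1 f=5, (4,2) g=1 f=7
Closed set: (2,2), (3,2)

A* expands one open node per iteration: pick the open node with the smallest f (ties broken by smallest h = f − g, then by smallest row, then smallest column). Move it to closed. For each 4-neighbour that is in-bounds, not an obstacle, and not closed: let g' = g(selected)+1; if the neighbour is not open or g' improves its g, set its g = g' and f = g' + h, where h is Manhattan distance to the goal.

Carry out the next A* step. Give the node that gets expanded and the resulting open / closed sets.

expanded=(1,2); open=[(0,2) g=3 f=7, (1,1) g=3 f=7, (2,1) g=2 f=7, (3,1) g=1 f=7, (3,3) g=1 f=5, (4,2) g=1 f=7]; closed=[(1,2), (2,2), (3,2)]

step 1: expand (1,2) (f=5, h=3) → closed; open now [(0,2) g=3 f=7, (1,1) g=3 f=7, (2,1) g=2 f=7, (3,1) g=1 f=7, (3,3) g=1 f=5, (4,2) g=1 f=7]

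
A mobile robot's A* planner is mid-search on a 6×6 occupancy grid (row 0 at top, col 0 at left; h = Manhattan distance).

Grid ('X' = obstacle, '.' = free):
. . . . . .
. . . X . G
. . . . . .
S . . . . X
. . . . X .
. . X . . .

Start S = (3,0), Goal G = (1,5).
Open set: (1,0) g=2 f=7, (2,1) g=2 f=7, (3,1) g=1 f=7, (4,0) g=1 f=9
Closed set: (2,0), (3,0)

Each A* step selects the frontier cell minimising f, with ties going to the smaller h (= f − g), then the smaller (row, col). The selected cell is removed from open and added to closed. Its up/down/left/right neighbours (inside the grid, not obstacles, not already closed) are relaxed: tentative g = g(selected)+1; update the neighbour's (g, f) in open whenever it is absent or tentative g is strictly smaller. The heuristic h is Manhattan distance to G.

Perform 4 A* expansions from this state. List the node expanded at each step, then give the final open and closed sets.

step 1: expand (1,0) (f=7, h=5) → closed; open now [(0,0) g=3 f=9, (1,1) g=3 f=7, (2,1) g=2 f=7, (3,1) g=1 f=7, (4,0) g=1 f=9]
step 2: expand (1,1) (f=7, h=4) → closed; open now [(0,0) g=3 f=9, (0,1) g=4 f=9, (1,2) g=4 f=7, (2,1) g=2 f=7, (3,1) g=1 f=7, (4,0) g=1 f=9]
step 3: expand (1,2) (f=7, h=3) → closed; open now [(0,0) g=3 f=9, (0,1) g=4 f=9, (0,2) g=5 f=9, (2,1) g=2 f=7, (2,2) g=5 f=9, (3,1) g=1 f=7, (4,0) g=1 f=9]
step 4: expand (2,1) (f=7, h=5) → closed; open now [(0,0) g=3 f=9, (0,1) g=4 f=9, (0,2) g=5 f=9, (2,2) g=3 f=7, (3,1) g=1 f=7, (4,0) g=1 f=9]

order=[(1,0) → (1,1) → (1,2) → (2,1)]; open=[(0,0) g=3 f=9, (0,1) g=4 f=9, (0,2) g=5 f=9, (2,2) g=3 f=7, (3,1) g=1 f=7, (4,0) g=1 f=9]; closed=[(1,0), (1,1), (1,2), (2,0), (2,1), (3,0)]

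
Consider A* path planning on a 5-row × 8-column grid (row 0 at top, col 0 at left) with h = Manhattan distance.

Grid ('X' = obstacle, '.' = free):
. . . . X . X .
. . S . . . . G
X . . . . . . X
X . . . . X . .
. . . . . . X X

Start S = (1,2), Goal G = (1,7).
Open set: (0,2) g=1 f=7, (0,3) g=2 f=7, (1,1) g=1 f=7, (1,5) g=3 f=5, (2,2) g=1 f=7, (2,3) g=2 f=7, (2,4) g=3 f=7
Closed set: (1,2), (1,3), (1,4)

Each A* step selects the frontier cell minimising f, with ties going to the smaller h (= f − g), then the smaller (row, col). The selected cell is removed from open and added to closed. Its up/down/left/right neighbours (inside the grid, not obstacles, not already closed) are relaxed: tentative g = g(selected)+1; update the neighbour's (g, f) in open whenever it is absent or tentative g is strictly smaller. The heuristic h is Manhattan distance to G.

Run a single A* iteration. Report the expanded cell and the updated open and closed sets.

expanded=(1,5); open=[(0,2) g=1 f=7, (0,3) g=2 f=7, (0,5) g=4 f=7, (1,1) g=1 f=7, (1,6) g=4 f=5, (2,2) g=1 f=7, (2,3) g=2 f=7, (2,4) g=3 f=7, (2,5) g=4 f=7]; closed=[(1,2), (1,3), (1,4), (1,5)]

step 1: expand (1,5) (f=5, h=2) → closed; open now [(0,2) g=1 f=7, (0,3) g=2 f=7, (0,5) g=4 f=7, (1,1) g=1 f=7, (1,6) g=4 f=5, (2,2) g=1 f=7, (2,3) g=2 f=7, (2,4) g=3 f=7, (2,5) g=4 f=7]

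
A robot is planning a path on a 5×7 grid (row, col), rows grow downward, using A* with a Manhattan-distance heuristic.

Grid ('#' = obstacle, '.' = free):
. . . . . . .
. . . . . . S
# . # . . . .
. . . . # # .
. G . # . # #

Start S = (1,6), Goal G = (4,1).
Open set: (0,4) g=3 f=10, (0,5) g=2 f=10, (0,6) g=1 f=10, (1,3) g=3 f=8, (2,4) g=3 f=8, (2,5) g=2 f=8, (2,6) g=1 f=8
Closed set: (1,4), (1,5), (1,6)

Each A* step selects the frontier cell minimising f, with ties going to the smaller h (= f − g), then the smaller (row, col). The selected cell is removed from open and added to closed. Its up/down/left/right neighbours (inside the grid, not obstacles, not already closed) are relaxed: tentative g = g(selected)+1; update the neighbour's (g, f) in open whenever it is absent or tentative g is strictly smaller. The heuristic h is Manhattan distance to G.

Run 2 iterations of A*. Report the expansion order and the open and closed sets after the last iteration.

step 1: expand (1,3) (f=8, h=5) → closed; open now [(0,3) g=4 f=10, (0,4) g=3 f=10, (0,5) g=2 f=10, (0,6) g=1 f=10, (1,2) g=4 f=8, (2,3) g=4 f=8, (2,4) g=3 f=8, (2,5) g=2 f=8, (2,6) g=1 f=8]
step 2: expand (1,2) (f=8, h=4) → closed; open now [(0,2) g=5 f=10, (0,3) g=4 f=10, (0,4) g=3 f=10, (0,5) g=2 f=10, (0,6) g=1 f=10, (1,1) g=5 f=8, (2,3) g=4 f=8, (2,4) g=3 f=8, (2,5) g=2 f=8, (2,6) g=1 f=8]

order=[(1,3) → (1,2)]; open=[(0,2) g=5 f=10, (0,3) g=4 f=10, (0,4) g=3 f=10, (0,5) g=2 f=10, (0,6) g=1 f=10, (1,1) g=5 f=8, (2,3) g=4 f=8, (2,4) g=3 f=8, (2,5) g=2 f=8, (2,6) g=1 f=8]; closed=[(1,2), (1,3), (1,4), (1,5), (1,6)]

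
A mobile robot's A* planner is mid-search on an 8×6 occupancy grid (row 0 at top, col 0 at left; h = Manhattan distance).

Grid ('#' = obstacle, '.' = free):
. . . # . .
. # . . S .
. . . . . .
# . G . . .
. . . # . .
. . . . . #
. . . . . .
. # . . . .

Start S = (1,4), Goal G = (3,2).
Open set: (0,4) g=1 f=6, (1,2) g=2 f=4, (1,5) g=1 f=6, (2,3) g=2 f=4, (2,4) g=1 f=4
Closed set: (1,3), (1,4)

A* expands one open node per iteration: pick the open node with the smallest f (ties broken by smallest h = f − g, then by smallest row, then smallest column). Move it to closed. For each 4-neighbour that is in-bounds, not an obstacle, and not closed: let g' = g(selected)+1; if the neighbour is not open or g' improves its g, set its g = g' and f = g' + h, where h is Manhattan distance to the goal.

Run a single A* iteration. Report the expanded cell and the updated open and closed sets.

step 1: expand (1,2) (f=4, h=2) → closed; open now [(0,2) g=3 f=6, (0,4) g=1 f=6, (1,5) g=1 f=6, (2,2) g=3 f=4, (2,3) g=2 f=4, (2,4) g=1 f=4]

expanded=(1,2); open=[(0,2) g=3 f=6, (0,4) g=1 f=6, (1,5) g=1 f=6, (2,2) g=3 f=4, (2,3) g=2 f=4, (2,4) g=1 f=4]; closed=[(1,2), (1,3), (1,4)]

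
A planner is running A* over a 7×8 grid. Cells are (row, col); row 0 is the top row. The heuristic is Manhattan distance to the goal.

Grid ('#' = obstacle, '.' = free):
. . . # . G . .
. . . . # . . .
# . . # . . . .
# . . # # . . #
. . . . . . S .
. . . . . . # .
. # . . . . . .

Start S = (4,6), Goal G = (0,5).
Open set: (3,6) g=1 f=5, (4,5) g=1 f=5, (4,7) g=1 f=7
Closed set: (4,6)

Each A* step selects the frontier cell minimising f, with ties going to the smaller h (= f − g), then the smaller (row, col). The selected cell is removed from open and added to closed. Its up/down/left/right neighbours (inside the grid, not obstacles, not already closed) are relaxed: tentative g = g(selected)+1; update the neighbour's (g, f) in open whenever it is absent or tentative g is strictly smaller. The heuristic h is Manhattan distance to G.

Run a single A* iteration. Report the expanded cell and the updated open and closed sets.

step 1: expand (3,6) (f=5, h=4) → closed; open now [(2,6) g=2 f=5, (3,5) g=2 f=5, (4,5) g=1 f=5, (4,7) g=1 f=7]

expanded=(3,6); open=[(2,6) g=2 f=5, (3,5) g=2 f=5, (4,5) g=1 f=5, (4,7) g=1 f=7]; closed=[(3,6), (4,6)]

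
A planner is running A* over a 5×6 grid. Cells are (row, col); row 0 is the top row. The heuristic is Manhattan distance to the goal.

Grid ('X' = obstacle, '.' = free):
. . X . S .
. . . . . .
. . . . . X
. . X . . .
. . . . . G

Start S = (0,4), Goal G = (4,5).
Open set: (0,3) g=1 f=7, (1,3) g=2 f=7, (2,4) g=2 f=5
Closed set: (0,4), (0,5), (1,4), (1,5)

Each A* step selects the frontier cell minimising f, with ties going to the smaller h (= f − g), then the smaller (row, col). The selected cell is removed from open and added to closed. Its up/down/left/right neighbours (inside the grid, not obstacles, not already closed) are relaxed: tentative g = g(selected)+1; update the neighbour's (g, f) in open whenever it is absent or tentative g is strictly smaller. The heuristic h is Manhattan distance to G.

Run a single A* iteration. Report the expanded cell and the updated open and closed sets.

expanded=(2,4); open=[(0,3) g=1 f=7, (1,3) g=2 f=7, (2,3) g=3 f=7, (3,4) g=3 f=5]; closed=[(0,4), (0,5), (1,4), (1,5), (2,4)]

step 1: expand (2,4) (f=5, h=3) → closed; open now [(0,3) g=1 f=7, (1,3) g=2 f=7, (2,3) g=3 f=7, (3,4) g=3 f=5]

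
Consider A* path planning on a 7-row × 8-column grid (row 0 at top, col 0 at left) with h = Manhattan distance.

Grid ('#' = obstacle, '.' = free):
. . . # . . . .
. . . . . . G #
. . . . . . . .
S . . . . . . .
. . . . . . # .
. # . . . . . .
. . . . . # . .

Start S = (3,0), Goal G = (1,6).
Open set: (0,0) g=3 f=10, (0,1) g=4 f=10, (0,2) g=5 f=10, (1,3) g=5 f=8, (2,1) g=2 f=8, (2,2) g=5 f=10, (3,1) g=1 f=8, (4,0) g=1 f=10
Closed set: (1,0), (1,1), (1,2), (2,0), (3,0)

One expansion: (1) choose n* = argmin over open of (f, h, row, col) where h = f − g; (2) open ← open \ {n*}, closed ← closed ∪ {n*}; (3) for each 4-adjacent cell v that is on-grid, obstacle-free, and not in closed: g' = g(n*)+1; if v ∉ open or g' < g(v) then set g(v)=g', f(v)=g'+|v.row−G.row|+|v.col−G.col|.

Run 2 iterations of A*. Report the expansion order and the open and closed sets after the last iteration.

order=[(1,3) → (1,4)]; open=[(0,0) g=3 f=10, (0,1) g=4 f=10, (0,2) g=5 f=10, (0,4) g=7 f=10, (1,5) g=7 f=8, (2,1) g=2 f=8, (2,2) g=5 f=10, (2,3) g=6 f=10, (2,4) g=7 f=10, (3,1) g=1 f=8, (4,0) g=1 f=10]; closed=[(1,0), (1,1), (1,2), (1,3), (1,4), (2,0), (3,0)]

step 1: expand (1,3) (f=8, h=3) → closed; open now [(0,0) g=3 f=10, (0,1) g=4 f=10, (0,2) g=5 f=10, (1,4) g=6 f=8, (2,1) g=2 f=8, (2,2) g=5 f=10, (2,3) g=6 f=10, (3,1) g=1 f=8, (4,0) g=1 f=10]
step 2: expand (1,4) (f=8, h=2) → closed; open now [(0,0) g=3 f=10, (0,1) g=4 f=10, (0,2) g=5 f=10, (0,4) g=7 f=10, (1,5) g=7 f=8, (2,1) g=2 f=8, (2,2) g=5 f=10, (2,3) g=6 f=10, (2,4) g=7 f=10, (3,1) g=1 f=8, (4,0) g=1 f=10]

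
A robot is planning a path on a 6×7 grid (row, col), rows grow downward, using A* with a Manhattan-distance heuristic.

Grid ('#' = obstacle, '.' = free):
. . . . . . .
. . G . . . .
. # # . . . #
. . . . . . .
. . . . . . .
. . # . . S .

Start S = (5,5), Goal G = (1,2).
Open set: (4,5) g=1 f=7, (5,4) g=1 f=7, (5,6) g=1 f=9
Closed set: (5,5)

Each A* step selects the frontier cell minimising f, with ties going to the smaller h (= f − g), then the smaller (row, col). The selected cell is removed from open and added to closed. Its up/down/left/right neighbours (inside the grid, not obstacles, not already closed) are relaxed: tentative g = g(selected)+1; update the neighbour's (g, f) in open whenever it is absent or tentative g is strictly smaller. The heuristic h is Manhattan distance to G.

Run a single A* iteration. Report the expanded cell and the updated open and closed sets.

step 1: expand (4,5) (f=7, h=6) → closed; open now [(3,5) g=2 f=7, (4,4) g=2 f=7, (4,6) g=2 f=9, (5,4) g=1 f=7, (5,6) g=1 f=9]

expanded=(4,5); open=[(3,5) g=2 f=7, (4,4) g=2 f=7, (4,6) g=2 f=9, (5,4) g=1 f=7, (5,6) g=1 f=9]; closed=[(4,5), (5,5)]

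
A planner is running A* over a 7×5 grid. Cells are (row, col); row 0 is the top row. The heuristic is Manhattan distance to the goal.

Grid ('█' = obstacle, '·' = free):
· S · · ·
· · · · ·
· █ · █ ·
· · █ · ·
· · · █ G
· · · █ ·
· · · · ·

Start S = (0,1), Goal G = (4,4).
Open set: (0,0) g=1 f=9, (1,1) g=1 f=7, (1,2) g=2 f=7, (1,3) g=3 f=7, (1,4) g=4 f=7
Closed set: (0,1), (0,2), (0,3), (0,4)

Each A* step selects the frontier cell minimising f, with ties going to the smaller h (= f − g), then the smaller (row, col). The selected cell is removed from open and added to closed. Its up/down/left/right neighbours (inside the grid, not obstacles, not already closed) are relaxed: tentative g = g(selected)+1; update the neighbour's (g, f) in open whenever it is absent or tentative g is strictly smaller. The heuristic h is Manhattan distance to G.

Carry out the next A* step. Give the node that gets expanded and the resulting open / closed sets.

step 1: expand (1,4) (f=7, h=3) → closed; open now [(0,0) g=1 f=9, (1,1) g=1 f=7, (1,2) g=2 f=7, (1,3) g=3 f=7, (2,4) g=5 f=7]

expanded=(1,4); open=[(0,0) g=1 f=9, (1,1) g=1 f=7, (1,2) g=2 f=7, (1,3) g=3 f=7, (2,4) g=5 f=7]; closed=[(0,1), (0,2), (0,3), (0,4), (1,4)]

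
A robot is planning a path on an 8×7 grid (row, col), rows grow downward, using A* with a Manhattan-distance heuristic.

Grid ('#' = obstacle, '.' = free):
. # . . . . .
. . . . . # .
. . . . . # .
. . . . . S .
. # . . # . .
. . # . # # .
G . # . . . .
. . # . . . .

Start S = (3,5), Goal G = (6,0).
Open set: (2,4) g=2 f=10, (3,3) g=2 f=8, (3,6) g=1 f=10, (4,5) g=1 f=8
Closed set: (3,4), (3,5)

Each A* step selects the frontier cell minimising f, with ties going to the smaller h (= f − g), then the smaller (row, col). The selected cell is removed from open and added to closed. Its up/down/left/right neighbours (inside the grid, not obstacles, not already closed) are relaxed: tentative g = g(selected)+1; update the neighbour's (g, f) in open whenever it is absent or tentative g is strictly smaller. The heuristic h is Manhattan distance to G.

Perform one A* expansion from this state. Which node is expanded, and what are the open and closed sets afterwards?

expanded=(3,3); open=[(2,3) g=3 f=10, (2,4) g=2 f=10, (3,2) g=3 f=8, (3,6) g=1 f=10, (4,3) g=3 f=8, (4,5) g=1 f=8]; closed=[(3,3), (3,4), (3,5)]

step 1: expand (3,3) (f=8, h=6) → closed; open now [(2,3) g=3 f=10, (2,4) g=2 f=10, (3,2) g=3 f=8, (3,6) g=1 f=10, (4,3) g=3 f=8, (4,5) g=1 f=8]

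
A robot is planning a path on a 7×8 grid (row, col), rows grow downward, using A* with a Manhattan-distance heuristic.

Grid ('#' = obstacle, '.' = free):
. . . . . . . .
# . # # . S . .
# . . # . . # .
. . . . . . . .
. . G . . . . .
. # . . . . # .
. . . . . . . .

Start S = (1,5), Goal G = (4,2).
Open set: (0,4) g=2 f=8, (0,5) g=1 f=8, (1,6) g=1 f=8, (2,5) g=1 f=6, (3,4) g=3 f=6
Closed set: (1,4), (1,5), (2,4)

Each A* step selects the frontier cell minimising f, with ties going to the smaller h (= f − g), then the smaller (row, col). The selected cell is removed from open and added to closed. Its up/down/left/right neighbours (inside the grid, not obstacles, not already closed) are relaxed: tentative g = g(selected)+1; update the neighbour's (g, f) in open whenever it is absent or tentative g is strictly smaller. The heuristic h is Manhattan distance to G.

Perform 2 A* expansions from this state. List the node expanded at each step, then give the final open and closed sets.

order=[(3,4) → (3,3)]; open=[(0,4) g=2 f=8, (0,5) g=1 f=8, (1,6) g=1 f=8, (2,5) g=1 f=6, (3,2) g=5 f=6, (3,5) g=4 f=8, (4,3) g=5 f=6, (4,4) g=4 f=6]; closed=[(1,4), (1,5), (2,4), (3,3), (3,4)]

step 1: expand (3,4) (f=6, h=3) → closed; open now [(0,4) g=2 f=8, (0,5) g=1 f=8, (1,6) g=1 f=8, (2,5) g=1 f=6, (3,3) g=4 f=6, (3,5) g=4 f=8, (4,4) g=4 f=6]
step 2: expand (3,3) (f=6, h=2) → closed; open now [(0,4) g=2 f=8, (0,5) g=1 f=8, (1,6) g=1 f=8, (2,5) g=1 f=6, (3,2) g=5 f=6, (3,5) g=4 f=8, (4,3) g=5 f=6, (4,4) g=4 f=6]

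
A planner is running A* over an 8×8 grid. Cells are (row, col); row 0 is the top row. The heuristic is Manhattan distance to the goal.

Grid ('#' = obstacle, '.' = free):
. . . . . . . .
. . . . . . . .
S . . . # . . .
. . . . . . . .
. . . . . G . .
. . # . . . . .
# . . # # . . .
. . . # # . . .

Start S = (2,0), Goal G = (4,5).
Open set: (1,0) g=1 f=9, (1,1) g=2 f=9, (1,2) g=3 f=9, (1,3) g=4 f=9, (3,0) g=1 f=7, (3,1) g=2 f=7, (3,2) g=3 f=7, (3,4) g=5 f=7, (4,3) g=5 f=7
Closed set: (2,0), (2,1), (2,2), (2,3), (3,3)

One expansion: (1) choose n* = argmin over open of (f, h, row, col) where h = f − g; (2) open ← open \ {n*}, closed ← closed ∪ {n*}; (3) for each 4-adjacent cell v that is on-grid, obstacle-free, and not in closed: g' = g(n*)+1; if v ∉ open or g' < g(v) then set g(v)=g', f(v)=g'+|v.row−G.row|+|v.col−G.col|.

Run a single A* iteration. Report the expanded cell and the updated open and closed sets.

step 1: expand (3,4) (f=7, h=2) → closed; open now [(1,0) g=1 f=9, (1,1) g=2 f=9, (1,2) g=3 f=9, (1,3) g=4 f=9, (3,0) g=1 f=7, (3,1) g=2 f=7, (3,2) g=3 f=7, (3,5) g=6 f=7, (4,3) g=5 f=7, (4,4) g=6 f=7]

expanded=(3,4); open=[(1,0) g=1 f=9, (1,1) g=2 f=9, (1,2) g=3 f=9, (1,3) g=4 f=9, (3,0) g=1 f=7, (3,1) g=2 f=7, (3,2) g=3 f=7, (3,5) g=6 f=7, (4,3) g=5 f=7, (4,4) g=6 f=7]; closed=[(2,0), (2,1), (2,2), (2,3), (3,3), (3,4)]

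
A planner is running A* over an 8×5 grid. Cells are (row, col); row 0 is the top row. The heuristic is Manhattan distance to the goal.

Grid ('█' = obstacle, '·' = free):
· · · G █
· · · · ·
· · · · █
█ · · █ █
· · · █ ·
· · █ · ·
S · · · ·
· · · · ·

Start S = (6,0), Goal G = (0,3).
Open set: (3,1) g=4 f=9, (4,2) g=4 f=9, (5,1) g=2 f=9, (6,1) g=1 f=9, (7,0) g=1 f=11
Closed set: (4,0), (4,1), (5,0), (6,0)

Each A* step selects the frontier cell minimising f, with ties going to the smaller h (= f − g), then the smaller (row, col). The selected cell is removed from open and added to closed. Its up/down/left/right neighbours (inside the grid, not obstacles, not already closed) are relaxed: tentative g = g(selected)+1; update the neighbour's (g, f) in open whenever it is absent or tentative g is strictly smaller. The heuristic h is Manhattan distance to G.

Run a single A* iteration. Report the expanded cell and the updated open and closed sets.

step 1: expand (3,1) (f=9, h=5) → closed; open now [(2,1) g=5 f=9, (3,2) g=5 f=9, (4,2) g=4 f=9, (5,1) g=2 f=9, (6,1) g=1 f=9, (7,0) g=1 f=11]

expanded=(3,1); open=[(2,1) g=5 f=9, (3,2) g=5 f=9, (4,2) g=4 f=9, (5,1) g=2 f=9, (6,1) g=1 f=9, (7,0) g=1 f=11]; closed=[(3,1), (4,0), (4,1), (5,0), (6,0)]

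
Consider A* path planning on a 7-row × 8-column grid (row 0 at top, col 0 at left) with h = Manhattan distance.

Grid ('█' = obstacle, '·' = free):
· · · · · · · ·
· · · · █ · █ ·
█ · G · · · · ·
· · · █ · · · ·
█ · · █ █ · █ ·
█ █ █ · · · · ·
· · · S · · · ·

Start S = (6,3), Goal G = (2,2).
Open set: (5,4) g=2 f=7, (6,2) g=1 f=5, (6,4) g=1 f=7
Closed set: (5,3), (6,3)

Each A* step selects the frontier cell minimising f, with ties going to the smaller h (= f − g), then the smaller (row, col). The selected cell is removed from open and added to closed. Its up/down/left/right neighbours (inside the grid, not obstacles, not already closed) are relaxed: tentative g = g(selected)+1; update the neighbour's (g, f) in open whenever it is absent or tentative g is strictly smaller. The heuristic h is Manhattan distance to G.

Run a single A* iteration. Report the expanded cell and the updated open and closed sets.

expanded=(6,2); open=[(5,4) g=2 f=7, (6,1) g=2 f=7, (6,4) g=1 f=7]; closed=[(5,3), (6,2), (6,3)]

step 1: expand (6,2) (f=5, h=4) → closed; open now [(5,4) g=2 f=7, (6,1) g=2 f=7, (6,4) g=1 f=7]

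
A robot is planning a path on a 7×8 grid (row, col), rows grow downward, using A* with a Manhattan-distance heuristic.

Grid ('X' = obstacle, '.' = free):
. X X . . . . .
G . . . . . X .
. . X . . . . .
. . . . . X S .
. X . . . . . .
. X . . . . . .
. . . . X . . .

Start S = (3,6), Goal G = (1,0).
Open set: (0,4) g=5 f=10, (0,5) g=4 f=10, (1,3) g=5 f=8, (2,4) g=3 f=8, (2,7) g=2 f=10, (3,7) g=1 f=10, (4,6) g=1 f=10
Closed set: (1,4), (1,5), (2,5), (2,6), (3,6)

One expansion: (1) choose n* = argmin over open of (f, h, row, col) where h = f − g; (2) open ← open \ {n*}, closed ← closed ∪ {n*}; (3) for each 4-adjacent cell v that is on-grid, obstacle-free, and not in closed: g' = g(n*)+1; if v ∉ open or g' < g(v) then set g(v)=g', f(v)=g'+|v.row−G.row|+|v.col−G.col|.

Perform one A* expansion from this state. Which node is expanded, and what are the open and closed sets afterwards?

expanded=(1,3); open=[(0,3) g=6 f=10, (0,4) g=5 f=10, (0,5) g=4 f=10, (1,2) g=6 f=8, (2,3) g=6 f=10, (2,4) g=3 f=8, (2,7) g=2 f=10, (3,7) g=1 f=10, (4,6) g=1 f=10]; closed=[(1,3), (1,4), (1,5), (2,5), (2,6), (3,6)]

step 1: expand (1,3) (f=8, h=3) → closed; open now [(0,3) g=6 f=10, (0,4) g=5 f=10, (0,5) g=4 f=10, (1,2) g=6 f=8, (2,3) g=6 f=10, (2,4) g=3 f=8, (2,7) g=2 f=10, (3,7) g=1 f=10, (4,6) g=1 f=10]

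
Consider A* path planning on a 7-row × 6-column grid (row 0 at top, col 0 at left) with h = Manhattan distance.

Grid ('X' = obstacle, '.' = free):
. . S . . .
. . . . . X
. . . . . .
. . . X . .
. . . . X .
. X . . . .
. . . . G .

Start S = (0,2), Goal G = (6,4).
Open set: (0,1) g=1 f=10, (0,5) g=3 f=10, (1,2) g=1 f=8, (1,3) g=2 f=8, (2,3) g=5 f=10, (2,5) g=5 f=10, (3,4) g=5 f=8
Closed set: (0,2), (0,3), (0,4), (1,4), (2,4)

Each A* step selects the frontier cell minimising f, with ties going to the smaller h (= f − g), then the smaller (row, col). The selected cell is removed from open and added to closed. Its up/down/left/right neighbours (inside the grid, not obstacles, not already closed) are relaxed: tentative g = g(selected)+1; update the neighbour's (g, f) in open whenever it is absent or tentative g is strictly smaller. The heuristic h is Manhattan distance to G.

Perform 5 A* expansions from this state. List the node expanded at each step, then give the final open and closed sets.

order=[(3,4) → (1,3) → (2,3) → (1,2) → (2,2)]; open=[(0,1) g=1 f=10, (0,5) g=3 f=10, (1,1) g=2 f=10, (2,1) g=3 f=10, (2,5) g=5 f=10, (3,2) g=3 f=8, (3,5) g=6 f=10]; closed=[(0,2), (0,3), (0,4), (1,2), (1,3), (1,4), (2,2), (2,3), (2,4), (3,4)]

step 1: expand (3,4) (f=8, h=3) → closed; open now [(0,1) g=1 f=10, (0,5) g=3 f=10, (1,2) g=1 f=8, (1,3) g=2 f=8, (2,3) g=5 f=10, (2,5) g=5 f=10, (3,5) g=6 f=10]
step 2: expand (1,3) (f=8, h=6) → closed; open now [(0,1) g=1 f=10, (0,5) g=3 f=10, (1,2) g=1 f=8, (2,3) g=3 f=8, (2,5) g=5 f=10, (3,5) g=6 f=10]
step 3: expand (2,3) (f=8, h=5) → closed; open now [(0,1) g=1 f=10, (0,5) g=3 f=10, (1,2) g=1 f=8, (2,2) g=4 f=10, (2,5) g=5 f=10, (3,5) g=6 f=10]
step 4: expand (1,2) (f=8, h=7) → closed; open now [(0,1) g=1 f=10, (0,5) g=3 f=10, (1,1) g=2 f=10, (2,2) g=2 f=8, (2,5) g=5 f=10, (3,5) g=6 f=10]
step 5: expand (2,2) (f=8, h=6) → closed; open now [(0,1) g=1 f=10, (0,5) g=3 f=10, (1,1) g=2 f=10, (2,1) g=3 f=10, (2,5) g=5 f=10, (3,2) g=3 f=8, (3,5) g=6 f=10]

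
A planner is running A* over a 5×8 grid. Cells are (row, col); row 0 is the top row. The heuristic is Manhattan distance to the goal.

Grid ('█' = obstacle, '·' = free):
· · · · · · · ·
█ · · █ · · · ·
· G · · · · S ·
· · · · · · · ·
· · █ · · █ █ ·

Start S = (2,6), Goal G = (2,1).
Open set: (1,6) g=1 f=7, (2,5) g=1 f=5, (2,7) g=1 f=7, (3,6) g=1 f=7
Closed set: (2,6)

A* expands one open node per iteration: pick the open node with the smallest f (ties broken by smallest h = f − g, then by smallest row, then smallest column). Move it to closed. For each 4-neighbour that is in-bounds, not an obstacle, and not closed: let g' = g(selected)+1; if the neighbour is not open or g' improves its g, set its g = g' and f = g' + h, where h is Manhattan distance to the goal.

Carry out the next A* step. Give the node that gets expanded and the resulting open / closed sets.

step 1: expand (2,5) (f=5, h=4) → closed; open now [(1,5) g=2 f=7, (1,6) g=1 f=7, (2,4) g=2 f=5, (2,7) g=1 f=7, (3,5) g=2 f=7, (3,6) g=1 f=7]

expanded=(2,5); open=[(1,5) g=2 f=7, (1,6) g=1 f=7, (2,4) g=2 f=5, (2,7) g=1 f=7, (3,5) g=2 f=7, (3,6) g=1 f=7]; closed=[(2,5), (2,6)]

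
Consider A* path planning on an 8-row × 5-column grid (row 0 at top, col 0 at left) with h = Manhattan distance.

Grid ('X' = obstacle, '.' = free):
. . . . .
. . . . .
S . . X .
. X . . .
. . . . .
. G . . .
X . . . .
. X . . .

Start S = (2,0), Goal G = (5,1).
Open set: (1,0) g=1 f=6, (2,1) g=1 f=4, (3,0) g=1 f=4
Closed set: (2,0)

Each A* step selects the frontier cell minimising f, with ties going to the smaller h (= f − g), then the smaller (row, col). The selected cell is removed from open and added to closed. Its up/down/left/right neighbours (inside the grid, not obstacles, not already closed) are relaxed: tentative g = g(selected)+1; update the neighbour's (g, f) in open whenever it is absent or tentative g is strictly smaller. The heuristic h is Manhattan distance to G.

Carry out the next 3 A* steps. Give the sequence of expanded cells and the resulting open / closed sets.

order=[(2,1) → (3,0) → (4,0)]; open=[(1,0) g=1 f=6, (1,1) g=2 f=6, (2,2) g=2 f=6, (4,1) g=3 f=4, (5,0) g=3 f=4]; closed=[(2,0), (2,1), (3,0), (4,0)]

step 1: expand (2,1) (f=4, h=3) → closed; open now [(1,0) g=1 f=6, (1,1) g=2 f=6, (2,2) g=2 f=6, (3,0) g=1 f=4]
step 2: expand (3,0) (f=4, h=3) → closed; open now [(1,0) g=1 f=6, (1,1) g=2 f=6, (2,2) g=2 f=6, (4,0) g=2 f=4]
step 3: expand (4,0) (f=4, h=2) → closed; open now [(1,0) g=1 f=6, (1,1) g=2 f=6, (2,2) g=2 f=6, (4,1) g=3 f=4, (5,0) g=3 f=4]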